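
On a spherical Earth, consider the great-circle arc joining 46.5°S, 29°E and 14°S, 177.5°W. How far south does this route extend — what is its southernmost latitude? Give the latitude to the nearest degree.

≈ 71°S

The great circle lies in the plane with unit normal n̂ = (p₁ × p₂)/|p₁ × p₂|.
Here n̂_z ≈ +0.329; the vertex latitude is φ_max = arccos|n̂_z| ≈ 70.8°.
Check via Clairaut: cos φ_max = |cos φ₁| · sin C = cos(46.5°)·sin(151.5°) ≈ 0.329, again giving ≈ 70.8°.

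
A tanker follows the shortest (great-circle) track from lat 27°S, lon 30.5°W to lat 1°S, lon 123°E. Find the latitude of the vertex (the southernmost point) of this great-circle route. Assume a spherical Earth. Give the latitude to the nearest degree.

The great circle lies in the plane with unit normal n̂ = (p₁ × p₂)/|p₁ × p₂|.
Here n̂_z ≈ +0.647; the vertex latitude is φ_max = arccos|n̂_z| ≈ 49.6°.

≈ 50°S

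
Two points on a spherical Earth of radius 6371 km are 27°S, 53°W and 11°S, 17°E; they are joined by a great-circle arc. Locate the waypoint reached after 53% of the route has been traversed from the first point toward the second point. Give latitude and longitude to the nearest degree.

≈ 22°S, 14°W

Write both endpoints as unit vectors p₁, p₂ with components (cos φ cos λ, cos φ sin λ, sin φ).
The central angle between the endpoints is δ = arccos(p₁·p₂) ≈ 1.175 rad (67.3°).
Interpolate at f = 0.53 with slerp weights a = sin((1−f)δ)/sin δ ≈ 0.569, b = sin(fδ)/sin δ ≈ 0.632.
p = a·p₁ + b·p₂ ≈ (0.898, -0.223, -0.379); φ = arcsin(p_z) ≈ -22.25°, λ = atan2(p_y, p_x) ≈ -13.95°.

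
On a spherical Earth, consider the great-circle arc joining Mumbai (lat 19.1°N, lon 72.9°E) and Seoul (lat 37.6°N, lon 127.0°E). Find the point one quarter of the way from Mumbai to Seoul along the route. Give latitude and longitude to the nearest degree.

≈ lat 26°N, lon 85°E

Write both endpoints as unit vectors p₁, p₂ with components (cos φ cos λ, cos φ sin λ, sin φ).
The central angle between the endpoints is δ = arccos(p₁·p₂) ≈ 0.878 rad (50.3°).
Interpolate at f = 1/4 with slerp weights a = sin((1−f)δ)/sin δ ≈ 0.795, b = sin(fδ)/sin δ ≈ 0.283.
p = a·p₁ + b·p₂ ≈ (0.086, 0.897, 0.433); φ = arcsin(p_z) ≈ 25.65°, λ = atan2(p_y, p_x) ≈ 84.52°.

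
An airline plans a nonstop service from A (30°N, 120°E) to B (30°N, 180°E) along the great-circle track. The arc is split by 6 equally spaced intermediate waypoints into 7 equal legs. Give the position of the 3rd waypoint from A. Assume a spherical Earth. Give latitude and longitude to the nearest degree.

≈ (34°N, 146°E)

From cos δ = sin φ₁ sin φ₂ + cos φ₁ cos φ₂ cos Δλ, the central angle is δ ≈ 0.896 rad (51.3°).
Interpolate at f = 3/7 with slerp weights a = sin((1−f)δ)/sin δ ≈ 0.627, b = sin(fδ)/sin δ ≈ 0.480.
p = a·p₁ + b·p₂ ≈ (-0.687, 0.471, 0.554); φ = arcsin(p_z) ≈ 33.61°, λ = atan2(p_y, p_x) ≈ 145.60°.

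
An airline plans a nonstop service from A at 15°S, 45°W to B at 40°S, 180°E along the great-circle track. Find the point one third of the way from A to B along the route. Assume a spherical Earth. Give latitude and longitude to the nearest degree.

≈ 43°S, 73°W

From cos δ = sin φ₁ sin φ₂ + cos φ₁ cos φ₂ cos Δλ, the central angle is δ ≈ 1.936 rad (110.9°).
Interpolate at f = 1/3 with slerp weights a = sin((1−f)δ)/sin δ ≈ 1.029, b = sin(fδ)/sin δ ≈ 0.644.
p = a·p₁ + b·p₂ ≈ (0.209, -0.703, -0.680); φ = arcsin(p_z) ≈ -42.85°, λ = atan2(p_y, p_x) ≈ -73.40°.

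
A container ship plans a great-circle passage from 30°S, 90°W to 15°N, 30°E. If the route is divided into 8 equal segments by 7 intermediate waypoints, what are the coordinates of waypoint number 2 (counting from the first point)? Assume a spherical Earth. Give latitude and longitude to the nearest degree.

≈ 26°S, 55°W

Write both endpoints as unit vectors p₁, p₂ with components (cos φ cos λ, cos φ sin λ, sin φ).
The central angle between the endpoints is δ = arccos(p₁·p₂) ≈ 2.150 rad (123.2°).
Interpolate at f = 2/8 with slerp weights a = sin((1−f)δ)/sin δ ≈ 1.194, b = sin(fδ)/sin δ ≈ 0.612.
p = a·p₁ + b·p₂ ≈ (0.512, -0.739, -0.439); φ = arcsin(p_z) ≈ -26.02°, λ = atan2(p_y, p_x) ≈ -55.27°.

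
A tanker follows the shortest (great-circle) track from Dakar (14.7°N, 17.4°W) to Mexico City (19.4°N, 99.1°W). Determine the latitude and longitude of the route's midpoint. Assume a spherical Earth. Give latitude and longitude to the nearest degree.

Write both endpoints as unit vectors p₁, p₂ with components (cos φ cos λ, cos φ sin λ, sin φ).
The central angle between the endpoints is δ = arccos(p₁·p₂) ≈ 1.353 rad (77.5°).
Interpolate at f = 1/2 with slerp weights a = sin((1−f)δ)/sin δ ≈ 0.641, b = sin(fδ)/sin δ ≈ 0.641.
p = a·p₁ + b·p₂ ≈ (0.496, -0.783, 0.376); φ = arcsin(p_z) ≈ 22.07°, λ = atan2(p_y, p_x) ≈ -57.63°.

≈ (22°N, 58°W)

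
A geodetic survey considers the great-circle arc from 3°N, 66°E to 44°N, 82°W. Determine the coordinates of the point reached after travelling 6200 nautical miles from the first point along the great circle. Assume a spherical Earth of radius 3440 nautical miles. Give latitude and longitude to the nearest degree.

≈ 58°N, 55°W

From cos δ = sin φ₁ sin φ₂ + cos φ₁ cos φ₂ cos Δλ, the central angle is δ ≈ 2.181 rad (124.9°). The total great-circle distance is δ·R ≈ 2.181 × 3440 ≈ 7502 nmi, so the target fraction is f = 6200/7502 ≈ 0.826.
Interpolate at f ≈ 0.826 with slerp weights a = sin((1−f)δ)/sin δ ≈ 0.451, b = sin(fδ)/sin δ ≈ 1.187.
p = a·p₁ + b·p₂ ≈ (0.302, -0.435, 0.848); φ = arcsin(p_z) ≈ 58.05°, λ = atan2(p_y, p_x) ≈ -55.21°.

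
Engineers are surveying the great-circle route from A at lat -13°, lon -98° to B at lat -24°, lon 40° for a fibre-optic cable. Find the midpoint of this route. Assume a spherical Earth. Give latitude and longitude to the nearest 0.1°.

Write both endpoints as unit vectors p₁, p₂ with components (cos φ cos λ, cos φ sin λ, sin φ).
The central angle between the endpoints is δ = arccos(p₁·p₂) ≈ 2.177 rad (124.8°).
Interpolate at f = 1/2 with slerp weights a = sin((1−f)δ)/sin δ ≈ 1.078, b = sin(fδ)/sin δ ≈ 1.078.
p = a·p₁ + b·p₂ ≈ (0.608, -0.407, -0.681); φ = arcsin(p_z) ≈ -42.93°, λ = atan2(p_y, p_x) ≈ -33.80°.

≈ lat -42.9°, lon -33.8°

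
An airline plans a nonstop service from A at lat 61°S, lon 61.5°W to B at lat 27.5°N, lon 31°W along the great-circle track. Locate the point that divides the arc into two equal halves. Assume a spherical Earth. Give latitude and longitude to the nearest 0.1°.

The haversine formula gives a central angle δ ≈ 1.604 rad (91.9°) between the endpoints.
Interpolate at f = 1/2 with slerp weights a = sin((1−f)δ)/sin δ ≈ 0.719, b = sin(fδ)/sin δ ≈ 0.719.
p = a·p₁ + b·p₂ ≈ (0.713, -0.635, -0.297); φ = arcsin(p_z) ≈ -17.27°, λ = atan2(p_y, p_x) ≈ -41.68°.

≈ lat 17.3°S, lon 41.7°W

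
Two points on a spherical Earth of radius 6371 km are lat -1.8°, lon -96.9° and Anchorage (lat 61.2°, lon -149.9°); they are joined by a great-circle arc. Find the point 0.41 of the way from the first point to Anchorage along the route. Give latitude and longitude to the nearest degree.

≈ lat 26°, lon -110°

From cos δ = sin φ₁ sin φ₂ + cos φ₁ cos φ₂ cos Δλ, the central angle is δ ≈ 1.305 rad (74.8°).
Interpolate at f = 0.41 with slerp weights a = sin((1−f)δ)/sin δ ≈ 0.722, b = sin(fδ)/sin δ ≈ 0.529.
p = a·p₁ + b·p₂ ≈ (-0.307, -0.844, 0.440); φ = arcsin(p_z) ≈ 26.14°, λ = atan2(p_y, p_x) ≈ -109.99°.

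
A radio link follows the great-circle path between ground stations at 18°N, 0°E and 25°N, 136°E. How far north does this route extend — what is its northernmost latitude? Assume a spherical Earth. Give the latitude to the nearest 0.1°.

The great circle lies in the plane with unit normal n̂ = (p₁ × p₂)/|p₁ × p₂|.
Here n̂_z ≈ +0.687; the vertex latitude is φ_max = arccos|n̂_z| ≈ 46.6°.
Check via Clairaut: cos φ_max = |cos φ₁| · sin C = cos(18.0°)·sin(46.2°) ≈ 0.687, again giving ≈ 46.6°.

≈ 46.6°N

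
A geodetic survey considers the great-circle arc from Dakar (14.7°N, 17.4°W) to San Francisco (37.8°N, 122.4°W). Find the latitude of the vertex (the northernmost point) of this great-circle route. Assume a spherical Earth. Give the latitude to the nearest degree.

≈ 42°N

The great circle lies in the plane with unit normal n̂ = (p₁ × p₂)/|p₁ × p₂|.
Here n̂_z ≈ -0.739; the vertex latitude is φ_max = arccos|n̂_z| ≈ 42.4°.
Check via Clairaut: cos φ_max = |cos φ₁| · sin C = cos(14.7°)·sin(49.8°) ≈ 0.739, again giving ≈ 42.4°.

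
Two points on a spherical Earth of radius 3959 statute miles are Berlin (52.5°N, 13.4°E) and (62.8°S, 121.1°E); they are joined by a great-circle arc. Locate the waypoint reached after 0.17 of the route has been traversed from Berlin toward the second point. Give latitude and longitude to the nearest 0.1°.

≈ (33.3°N, 33.8°E)

From cos δ = sin φ₁ sin φ₂ + cos φ₁ cos φ₂ cos Δλ, the central angle is δ ≈ 2.482 rad (142.2°).
Interpolate at f = 0.17 with slerp weights a = sin((1−f)δ)/sin δ ≈ 1.440, b = sin(fδ)/sin δ ≈ 0.668.
p = a·p₁ + b·p₂ ≈ (0.695, 0.465, 0.548); φ = arcsin(p_z) ≈ 33.25°, λ = atan2(p_y, p_x) ≈ 33.76°.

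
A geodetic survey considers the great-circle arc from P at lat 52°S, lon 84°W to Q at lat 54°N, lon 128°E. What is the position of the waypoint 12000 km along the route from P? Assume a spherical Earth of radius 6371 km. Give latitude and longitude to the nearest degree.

The haversine formula gives a central angle δ ≈ 2.807 rad (160.8°) between the endpoints. The total great-circle distance is δ·R ≈ 2.807 × 6371 ≈ 17881 km, so the target fraction is f = 12000/17881 ≈ 0.671.
Interpolate at f ≈ 0.671 with slerp weights a = sin((1−f)δ)/sin δ ≈ 2.425, b = sin(fδ)/sin δ ≈ 2.894.
p = a·p₁ + b·p₂ ≈ (-0.891, -0.145, 0.430); φ = arcsin(p_z) ≈ 25.47°, λ = atan2(p_y, p_x) ≈ -170.78°.

≈ lat 25°N, lon 171°W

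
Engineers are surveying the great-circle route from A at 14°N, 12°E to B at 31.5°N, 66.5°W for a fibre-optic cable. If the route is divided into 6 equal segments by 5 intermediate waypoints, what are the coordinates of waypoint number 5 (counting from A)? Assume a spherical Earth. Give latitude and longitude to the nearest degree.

Convert each endpoint to a unit vector on the sphere (x = cos φ cos λ, y = cos φ sin λ, z = sin φ).
The central angle between the endpoints is δ = arccos(p₁·p₂) ≈ 1.275 rad (73.1°).
Interpolate at f = 5/6 with slerp weights a = sin((1−f)δ)/sin δ ≈ 0.220, b = sin(fδ)/sin δ ≈ 0.913.
p = a·p₁ + b·p₂ ≈ (0.520, -0.670, 0.531); φ = arcsin(p_z) ≈ 32.04°, λ = atan2(p_y, p_x) ≈ -52.18°.

≈ 32°N, 52°W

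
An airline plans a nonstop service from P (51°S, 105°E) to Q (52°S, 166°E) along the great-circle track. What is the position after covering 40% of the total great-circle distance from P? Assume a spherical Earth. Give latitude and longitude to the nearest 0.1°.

≈ (55.3°S, 128.7°E)

Write both endpoints as unit vectors p₁, p₂ with components (cos φ cos λ, cos φ sin λ, sin φ).
The central angle between the endpoints is δ = arccos(p₁·p₂) ≈ 0.643 rad (36.8°).
Interpolate at f = 0.40 with slerp weights a = sin((1−f)δ)/sin δ ≈ 0.628, b = sin(fδ)/sin δ ≈ 0.424.
p = a·p₁ + b·p₂ ≈ (-0.356, 0.445, -0.822); φ = arcsin(p_z) ≈ -55.29°, λ = atan2(p_y, p_x) ≈ 128.65°.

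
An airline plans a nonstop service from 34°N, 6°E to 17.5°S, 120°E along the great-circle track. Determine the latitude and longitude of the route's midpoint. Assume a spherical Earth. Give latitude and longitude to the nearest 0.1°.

Write both endpoints as unit vectors p₁, p₂ with components (cos φ cos λ, cos φ sin λ, sin φ).
The central angle between the endpoints is δ = arccos(p₁·p₂) ≈ 2.083 rad (119.3°).
Interpolate at f = 1/2 with slerp weights a = sin((1−f)δ)/sin δ ≈ 0.990, b = sin(fδ)/sin δ ≈ 0.990.
p = a·p₁ + b·p₂ ≈ (0.344, 0.903, 0.256); φ = arcsin(p_z) ≈ 14.83°, λ = atan2(p_y, p_x) ≈ 69.15°.

≈ 14.8°N, 69.1°E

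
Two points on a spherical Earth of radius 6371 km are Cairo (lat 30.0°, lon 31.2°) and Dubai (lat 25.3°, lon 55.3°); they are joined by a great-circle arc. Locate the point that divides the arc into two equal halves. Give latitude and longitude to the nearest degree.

≈ lat 28°, lon 44°

From cos δ = sin φ₁ sin φ₂ + cos φ₁ cos φ₂ cos Δλ, the central angle is δ ≈ 0.381 rad (21.8°).
Interpolate at f = 1/2 with slerp weights a = sin((1−f)δ)/sin δ ≈ 0.509, b = sin(fδ)/sin δ ≈ 0.509.
p = a·p₁ + b·p₂ ≈ (0.639, 0.607, 0.472); φ = arcsin(p_z) ≈ 28.18°, λ = atan2(p_y, p_x) ≈ 43.51°.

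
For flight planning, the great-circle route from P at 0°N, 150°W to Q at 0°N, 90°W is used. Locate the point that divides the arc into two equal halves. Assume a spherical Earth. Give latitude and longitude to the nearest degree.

From cos δ = sin φ₁ sin φ₂ + cos φ₁ cos φ₂ cos Δλ, the central angle is δ ≈ 1.047 rad (60.0°).
Interpolate at f = 1/2 with slerp weights a = sin((1−f)δ)/sin δ ≈ 0.577, b = sin(fδ)/sin δ ≈ 0.577.
p = a·p₁ + b·p₂ ≈ (-0.500, -0.866, 0.000); φ = arcsin(p_z) ≈ 0.00°, λ = atan2(p_y, p_x) ≈ -120.00°.

≈ 0°N, 120°W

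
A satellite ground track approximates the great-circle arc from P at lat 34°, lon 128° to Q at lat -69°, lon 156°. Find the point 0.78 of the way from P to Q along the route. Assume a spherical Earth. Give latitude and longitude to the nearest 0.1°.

The haversine formula gives a central angle δ ≈ 1.834 rad (105.1°) between the endpoints.
Interpolate at f = 0.78 with slerp weights a = sin((1−f)δ)/sin δ ≈ 0.406, b = sin(fδ)/sin δ ≈ 1.025.
p = a·p₁ + b·p₂ ≈ (-0.543, 0.415, -0.730); φ = arcsin(p_z) ≈ -46.88°, λ = atan2(p_y, p_x) ≈ 142.62°.

≈ lat -46.9°, lon 142.6°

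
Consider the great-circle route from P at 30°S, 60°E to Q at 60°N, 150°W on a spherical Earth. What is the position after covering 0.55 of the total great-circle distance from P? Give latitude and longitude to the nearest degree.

Write both endpoints as unit vectors p₁, p₂ with components (cos φ cos λ, cos φ sin λ, sin φ).
The central angle between the endpoints is δ = arccos(p₁·p₂) ≈ 2.512 rad (143.9°).
Interpolate at f = 0.55 with slerp weights a = sin((1−f)δ)/sin δ ≈ 1.535, b = sin(fδ)/sin δ ≈ 1.667.
p = a·p₁ + b·p₂ ≈ (-0.057, 0.735, 0.676); φ = arcsin(p_z) ≈ 42.53°, λ = atan2(p_y, p_x) ≈ 94.44°.

≈ 43°N, 94°E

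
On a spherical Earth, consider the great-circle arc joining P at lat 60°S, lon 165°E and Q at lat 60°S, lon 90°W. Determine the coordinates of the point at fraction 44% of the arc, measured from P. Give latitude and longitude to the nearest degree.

≈ lat 70°S, lon 151°W

The haversine formula gives a central angle δ ≈ 0.816 rad (46.7°) between the endpoints.
Interpolate at f = 0.44 with slerp weights a = sin((1−f)δ)/sin δ ≈ 0.606, b = sin(fδ)/sin δ ≈ 0.482.
p = a·p₁ + b·p₂ ≈ (-0.293, -0.163, -0.942); φ = arcsin(p_z) ≈ -70.44°, λ = atan2(p_y, p_x) ≈ -150.90°.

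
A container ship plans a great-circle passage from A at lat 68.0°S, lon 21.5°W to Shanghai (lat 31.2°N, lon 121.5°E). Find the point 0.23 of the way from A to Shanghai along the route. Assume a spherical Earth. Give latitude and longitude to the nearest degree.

≈ lat 67°S, lon 68°E

Convert each endpoint to a unit vector on the sphere (x = cos φ cos λ, y = cos φ sin λ, z = sin φ).
The central angle between the endpoints is δ = arccos(p₁·p₂) ≈ 2.398 rad (137.4°).
Interpolate at f = 0.23 with slerp weights a = sin((1−f)δ)/sin δ ≈ 1.422, b = sin(fδ)/sin δ ≈ 0.774.
p = a·p₁ + b·p₂ ≈ (0.149, 0.370, -0.917); φ = arcsin(p_z) ≈ -66.51°, λ = atan2(p_y, p_x) ≈ 67.98°.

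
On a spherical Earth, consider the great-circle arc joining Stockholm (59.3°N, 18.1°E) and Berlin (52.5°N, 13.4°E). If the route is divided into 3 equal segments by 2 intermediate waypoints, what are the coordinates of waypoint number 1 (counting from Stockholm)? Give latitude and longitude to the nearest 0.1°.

The haversine formula gives a central angle δ ≈ 0.127 rad (7.3°) between the endpoints.
Interpolate at f = 1/3 with slerp weights a = sin((1−f)δ)/sin δ ≈ 0.668, b = sin(fδ)/sin δ ≈ 0.334.
p = a·p₁ + b·p₂ ≈ (0.522, 0.153, 0.839); φ = arcsin(p_z) ≈ 57.05°, λ = atan2(p_y, p_x) ≈ 16.34°.

≈ 57.1°N, 16.3°E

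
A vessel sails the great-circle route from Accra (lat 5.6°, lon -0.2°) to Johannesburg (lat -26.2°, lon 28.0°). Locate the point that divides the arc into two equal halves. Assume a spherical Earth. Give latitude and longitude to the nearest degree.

Write both endpoints as unit vectors p₁, p₂ with components (cos φ cos λ, cos φ sin λ, sin φ).
The central angle between the endpoints is δ = arccos(p₁·p₂) ≈ 0.732 rad (41.9°).
Interpolate at f = 1/2 with slerp weights a = sin((1−f)δ)/sin δ ≈ 0.535, b = sin(fδ)/sin δ ≈ 0.535.
p = a·p₁ + b·p₂ ≈ (0.957, 0.224, -0.184); φ = arcsin(p_z) ≈ -10.61°, λ = atan2(p_y, p_x) ≈ 13.16°.

≈ lat -11°, lon 13°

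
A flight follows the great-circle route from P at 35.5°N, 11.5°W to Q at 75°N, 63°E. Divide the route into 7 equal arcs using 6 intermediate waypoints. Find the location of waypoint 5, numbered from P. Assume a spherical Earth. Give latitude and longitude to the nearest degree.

≈ 68°N, 20°E

Write both endpoints as unit vectors p₁, p₂ with components (cos φ cos λ, cos φ sin λ, sin φ).
The central angle between the endpoints is δ = arccos(p₁·p₂) ≈ 0.906 rad (51.9°).
Interpolate at f = 5/7 with slerp weights a = sin((1−f)δ)/sin δ ≈ 0.325, b = sin(fδ)/sin δ ≈ 0.766.
p = a·p₁ + b·p₂ ≈ (0.349, 0.124, 0.929); φ = arcsin(p_z) ≈ 68.24°, λ = atan2(p_y, p_x) ≈ 19.52°.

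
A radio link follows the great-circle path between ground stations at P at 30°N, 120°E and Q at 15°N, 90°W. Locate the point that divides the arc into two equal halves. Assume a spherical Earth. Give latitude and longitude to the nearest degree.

≈ 57°N, 153°W

Convert each endpoint to a unit vector on the sphere (x = cos φ cos λ, y = cos φ sin λ, z = sin φ).
The central angle between the endpoints is δ = arccos(p₁·p₂) ≈ 2.208 rad (126.5°).
Interpolate at f = 1/2 with slerp weights a = sin((1−f)δ)/sin δ ≈ 1.111, b = sin(fδ)/sin δ ≈ 1.111.
p = a·p₁ + b·p₂ ≈ (-0.481, -0.240, 0.843); φ = arcsin(p_z) ≈ 57.48°, λ = atan2(p_y, p_x) ≈ -153.50°.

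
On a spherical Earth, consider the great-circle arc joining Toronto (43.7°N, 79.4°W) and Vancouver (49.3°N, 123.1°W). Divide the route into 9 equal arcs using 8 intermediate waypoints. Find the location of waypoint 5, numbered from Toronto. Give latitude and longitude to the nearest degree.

≈ 49°N, 103°W

The haversine formula gives a central angle δ ≈ 0.526 rad (30.2°) between the endpoints.
Interpolate at f = 5/9 with slerp weights a = sin((1−f)δ)/sin δ ≈ 0.461, b = sin(fδ)/sin δ ≈ 0.574.
p = a·p₁ + b·p₂ ≈ (-0.143, -0.641, 0.754); φ = arcsin(p_z) ≈ 48.92°, λ = atan2(p_y, p_x) ≈ -102.57°.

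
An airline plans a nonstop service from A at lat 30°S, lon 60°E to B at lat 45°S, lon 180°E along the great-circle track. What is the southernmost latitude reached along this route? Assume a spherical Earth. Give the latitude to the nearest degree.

≈ 58°S

The great circle lies in the plane with unit normal n̂ = (p₁ × p₂)/|p₁ × p₂|.
Here n̂_z ≈ +0.531; the vertex latitude is φ_max = arccos|n̂_z| ≈ 57.9°.
Check via Clairaut: cos φ_max = |cos φ₁| · sin C = cos(30.0°)·sin(142.2°) ≈ 0.531, again giving ≈ 57.9°.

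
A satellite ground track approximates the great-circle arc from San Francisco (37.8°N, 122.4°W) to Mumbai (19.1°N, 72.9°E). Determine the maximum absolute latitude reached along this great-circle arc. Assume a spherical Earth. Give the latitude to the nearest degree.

≈ 77°N

The great circle lies in the plane with unit normal n̂ = (p₁ × p₂)/|p₁ × p₂|.
Here n̂_z ≈ -0.231; the vertex latitude is φ_max = arccos|n̂_z| ≈ 76.7°.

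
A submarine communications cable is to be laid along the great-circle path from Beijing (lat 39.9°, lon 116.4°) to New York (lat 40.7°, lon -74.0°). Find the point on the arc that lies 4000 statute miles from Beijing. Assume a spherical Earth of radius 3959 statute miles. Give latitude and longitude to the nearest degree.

Convert each endpoint to a unit vector on the sphere (x = cos φ cos λ, y = cos φ sin λ, z = sin φ).
The central angle between the endpoints is δ = arccos(p₁·p₂) ≈ 1.725 rad (98.8°). The total great-circle distance is δ·R ≈ 1.725 × 3959 ≈ 6830 mi, so the target fraction is f = 4000/6830 ≈ 0.586.
Interpolate at f ≈ 0.586 with slerp weights a = sin((1−f)δ)/sin δ ≈ 0.663, b = sin(fδ)/sin δ ≈ 0.857.
p = a·p₁ + b·p₂ ≈ (-0.047, -0.169, 0.985); φ = arcsin(p_z) ≈ 79.90°, λ = atan2(p_y, p_x) ≈ -105.60°.

≈ lat 80°, lon -106°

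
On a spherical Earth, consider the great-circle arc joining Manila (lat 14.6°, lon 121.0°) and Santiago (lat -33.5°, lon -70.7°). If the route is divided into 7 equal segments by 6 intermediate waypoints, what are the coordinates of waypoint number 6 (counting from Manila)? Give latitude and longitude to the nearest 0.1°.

Write both endpoints as unit vectors p₁, p₂ with components (cos φ cos λ, cos φ sin λ, sin φ).
The central angle between the endpoints is δ = arccos(p₁·p₂) ≈ 2.763 rad (158.3°).
Interpolate at f = 6/7 with slerp weights a = sin((1−f)δ)/sin δ ≈ 1.041, b = sin(fδ)/sin δ ≈ 1.891.
p = a·p₁ + b·p₂ ≈ (0.002, -0.624, -0.781); φ = arcsin(p_z) ≈ -51.37°, λ = atan2(p_y, p_x) ≈ -89.81°.

≈ lat -51.4°, lon -89.8°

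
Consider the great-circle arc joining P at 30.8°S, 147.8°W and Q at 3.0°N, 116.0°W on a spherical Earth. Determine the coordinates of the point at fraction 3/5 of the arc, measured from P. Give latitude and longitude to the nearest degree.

From cos δ = sin φ₁ sin φ₂ + cos φ₁ cos φ₂ cos Δλ, the central angle is δ ≈ 0.792 rad (45.4°).
Interpolate at f = 3/5 with slerp weights a = sin((1−f)δ)/sin δ ≈ 0.438, b = sin(fδ)/sin δ ≈ 0.643.
p = a·p₁ + b·p₂ ≈ (-0.600, -0.777, -0.190); φ = arcsin(p_z) ≈ -10.98°, λ = atan2(p_y, p_x) ≈ -127.64°.

≈ 11°S, 128°W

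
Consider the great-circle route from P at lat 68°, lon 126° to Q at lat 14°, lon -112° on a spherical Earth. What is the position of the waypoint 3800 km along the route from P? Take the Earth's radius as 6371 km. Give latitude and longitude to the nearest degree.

The haversine formula gives a central angle δ ≈ 1.539 rad (88.2°) between the endpoints. The total great-circle distance is δ·R ≈ 1.539 × 6371 ≈ 9806 km, so the target fraction is f = 3800/9806 ≈ 0.388.
Interpolate at f ≈ 0.388 with slerp weights a = sin((1−f)δ)/sin δ ≈ 0.810, b = sin(fδ)/sin δ ≈ 0.562.
p = a·p₁ + b·p₂ ≈ (-0.383, -0.260, 0.887); φ = arcsin(p_z) ≈ 62.44°, λ = atan2(p_y, p_x) ≈ -145.77°.

≈ lat 62°, lon -146°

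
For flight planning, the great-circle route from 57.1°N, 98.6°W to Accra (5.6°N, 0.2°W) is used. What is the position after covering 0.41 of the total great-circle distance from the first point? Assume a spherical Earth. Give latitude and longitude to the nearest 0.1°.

≈ 46.8°N, 39.0°W

Write both endpoints as unit vectors p₁, p₂ with components (cos φ cos λ, cos φ sin λ, sin φ).
The central angle between the endpoints is δ = arccos(p₁·p₂) ≈ 1.568 rad (89.8°).
Interpolate at f = 0.41 with slerp weights a = sin((1−f)δ)/sin δ ≈ 0.799, b = sin(fδ)/sin δ ≈ 0.599.
p = a·p₁ + b·p₂ ≈ (0.532, -0.431, 0.729); φ = arcsin(p_z) ≈ 46.81°, λ = atan2(p_y, p_x) ≈ -39.03°.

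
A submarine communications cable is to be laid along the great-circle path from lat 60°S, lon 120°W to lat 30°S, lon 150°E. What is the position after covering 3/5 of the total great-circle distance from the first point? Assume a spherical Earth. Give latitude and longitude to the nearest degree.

Write both endpoints as unit vectors p₁, p₂ with components (cos φ cos λ, cos φ sin λ, sin φ).
The central angle between the endpoints is δ = arccos(p₁·p₂) ≈ 1.123 rad (64.3°).
Interpolate at f = 3/5 with slerp weights a = sin((1−f)δ)/sin δ ≈ 0.482, b = sin(fδ)/sin δ ≈ 0.692.
p = a·p₁ + b·p₂ ≈ (-0.640, 0.091, -0.763); φ = arcsin(p_z) ≈ -49.76°, λ = atan2(p_y, p_x) ≈ 171.89°.

≈ lat 50°S, lon 172°E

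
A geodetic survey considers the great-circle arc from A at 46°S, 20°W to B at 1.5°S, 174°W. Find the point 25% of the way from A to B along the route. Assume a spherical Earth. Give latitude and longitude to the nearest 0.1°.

Convert each endpoint to a unit vector on the sphere (x = cos φ cos λ, y = cos φ sin λ, z = sin φ).
The central angle between the endpoints is δ = arccos(p₁·p₂) ≈ 2.221 rad (127.3°).
Interpolate at f = 0.25 with slerp weights a = sin((1−f)δ)/sin δ ≈ 1.251, b = sin(fδ)/sin δ ≈ 0.662.
p = a·p₁ + b·p₂ ≈ (0.158, -0.366, -0.917); φ = arcsin(p_z) ≈ -66.49°, λ = atan2(p_y, p_x) ≈ -66.67°.

≈ 66.5°S, 66.7°W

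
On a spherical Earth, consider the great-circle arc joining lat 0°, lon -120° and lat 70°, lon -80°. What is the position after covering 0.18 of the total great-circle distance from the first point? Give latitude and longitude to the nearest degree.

≈ lat 13°, lon -117°

Convert each endpoint to a unit vector on the sphere (x = cos φ cos λ, y = cos φ sin λ, z = sin φ).
The central angle between the endpoints is δ = arccos(p₁·p₂) ≈ 1.306 rad (74.8°).
Interpolate at f = 0.18 with slerp weights a = sin((1−f)δ)/sin δ ≈ 0.909, b = sin(fδ)/sin δ ≈ 0.241.
p = a·p₁ + b·p₂ ≈ (-0.440, -0.869, 0.227); φ = arcsin(p_z) ≈ 13.11°, λ = atan2(p_y, p_x) ≈ -116.88°.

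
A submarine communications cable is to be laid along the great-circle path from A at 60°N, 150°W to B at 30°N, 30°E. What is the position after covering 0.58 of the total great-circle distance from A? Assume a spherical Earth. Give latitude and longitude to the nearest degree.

≈ 68°N, 30°E

Convert each endpoint to a unit vector on the sphere (x = cos φ cos λ, y = cos φ sin λ, z = sin φ).
The central angle between the endpoints is δ = arccos(p₁·p₂) ≈ 1.571 rad (90.0°).
Interpolate at f = 0.58 with slerp weights a = sin((1−f)δ)/sin δ ≈ 0.613, b = sin(fδ)/sin δ ≈ 0.790.
p = a·p₁ + b·p₂ ≈ (0.327, 0.189, 0.926); φ = arcsin(p_z) ≈ 67.80°, λ = atan2(p_y, p_x) ≈ 30.00°.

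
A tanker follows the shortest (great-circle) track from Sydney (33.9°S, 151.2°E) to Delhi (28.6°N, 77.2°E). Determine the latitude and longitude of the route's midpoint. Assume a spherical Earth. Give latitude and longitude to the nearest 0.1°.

From cos δ = sin φ₁ sin φ₂ + cos φ₁ cos φ₂ cos Δλ, the central angle is δ ≈ 1.637 rad (93.8°).
Interpolate at f = 1/2 with slerp weights a = sin((1−f)δ)/sin δ ≈ 0.732, b = sin(fδ)/sin δ ≈ 0.732.
p = a·p₁ + b·p₂ ≈ (-0.390, 0.919, -0.058); φ = arcsin(p_z) ≈ -3.32°, λ = atan2(p_y, p_x) ≈ 112.99°.

≈ (3.3°S, 113.0°E)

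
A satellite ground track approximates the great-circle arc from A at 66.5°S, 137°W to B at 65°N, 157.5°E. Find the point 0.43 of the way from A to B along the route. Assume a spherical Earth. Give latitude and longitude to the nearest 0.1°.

From cos δ = sin φ₁ sin φ₂ + cos φ₁ cos φ₂ cos Δλ, the central angle is δ ≈ 2.436 rad (139.6°).
Interpolate at f = 0.43 with slerp weights a = sin((1−f)δ)/sin δ ≈ 1.517, b = sin(fδ)/sin δ ≈ 1.336.
p = a·p₁ + b·p₂ ≈ (-0.964, -0.196, -0.180); φ = arcsin(p_z) ≈ -10.38°, λ = atan2(p_y, p_x) ≈ -168.48°.

≈ 10.4°S, 168.5°W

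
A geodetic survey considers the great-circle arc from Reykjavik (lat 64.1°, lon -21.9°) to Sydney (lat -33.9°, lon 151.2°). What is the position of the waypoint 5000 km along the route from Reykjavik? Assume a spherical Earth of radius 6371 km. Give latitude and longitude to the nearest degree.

≈ lat 70°, lon 134°

From cos δ = sin φ₁ sin φ₂ + cos φ₁ cos φ₂ cos Δλ, the central angle is δ ≈ 2.609 rad (149.5°). The total great-circle distance is δ·R ≈ 2.609 × 6371 ≈ 16624 km, so the target fraction is f = 5000/16624 ≈ 0.301.
Interpolate at f ≈ 0.301 with slerp weights a = sin((1−f)δ)/sin δ ≈ 1.907, b = sin(fδ)/sin δ ≈ 1.392.
p = a·p₁ + b·p₂ ≈ (-0.240, 0.246, 0.939); φ = arcsin(p_z) ≈ 69.91°, λ = atan2(p_y, p_x) ≈ 134.26°.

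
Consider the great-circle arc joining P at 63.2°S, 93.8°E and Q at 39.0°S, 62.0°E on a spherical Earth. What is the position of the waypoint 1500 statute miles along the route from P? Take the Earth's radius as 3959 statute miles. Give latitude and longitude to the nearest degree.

From cos δ = sin φ₁ sin φ₂ + cos φ₁ cos φ₂ cos Δλ, the central angle is δ ≈ 0.536 rad (30.7°). The total great-circle distance is δ·R ≈ 0.536 × 3959 ≈ 2124 mi, so the target fraction is f = 1500/2124 ≈ 0.706.
Interpolate at f ≈ 0.706 with slerp weights a = sin((1−f)δ)/sin δ ≈ 0.307, b = sin(fδ)/sin δ ≈ 0.724.
p = a·p₁ + b·p₂ ≈ (0.255, 0.635, -0.729); φ = arcsin(p_z) ≈ -46.84°, λ = atan2(p_y, p_x) ≈ 68.12°.

≈ 47°S, 68°E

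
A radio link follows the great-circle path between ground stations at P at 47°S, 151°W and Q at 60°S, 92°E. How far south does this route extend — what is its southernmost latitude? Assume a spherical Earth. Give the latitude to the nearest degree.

≈ 70°S

The great circle lies in the plane with unit normal n̂ = (p₁ × p₂)/|p₁ × p₂|.
Here n̂_z ≈ -0.346; the vertex latitude is φ_max = arccos|n̂_z| ≈ 69.8°.
Check via Clairaut: cos φ_max = |cos φ₁| · sin C = cos(47.0°)·sin(149.5°) ≈ 0.346, again giving ≈ 69.8°.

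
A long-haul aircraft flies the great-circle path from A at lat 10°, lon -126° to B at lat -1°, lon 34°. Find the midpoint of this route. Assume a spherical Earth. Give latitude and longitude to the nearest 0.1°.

≈ lat 24.4°, lon -43.5°

Convert each endpoint to a unit vector on the sphere (x = cos φ cos λ, y = cos φ sin λ, z = sin φ).
The central angle between the endpoints is δ = arccos(p₁·p₂) ≈ 2.761 rad (158.2°).
Interpolate at f = 1/2 with slerp weights a = sin((1−f)δ)/sin δ ≈ 2.641, b = sin(fδ)/sin δ ≈ 2.641.
p = a·p₁ + b·p₂ ≈ (0.660, -0.628, 0.412); φ = arcsin(p_z) ≈ 24.36°, λ = atan2(p_y, p_x) ≈ -43.54°.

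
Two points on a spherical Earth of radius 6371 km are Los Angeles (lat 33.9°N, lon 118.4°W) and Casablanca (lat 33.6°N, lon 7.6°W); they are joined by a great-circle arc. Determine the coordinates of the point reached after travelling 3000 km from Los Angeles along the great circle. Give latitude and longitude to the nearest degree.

≈ lat 47°N, lon 87°W

From cos δ = sin φ₁ sin φ₂ + cos φ₁ cos φ₂ cos Δλ, the central angle is δ ≈ 1.508 rad (86.4°). The total great-circle distance is δ·R ≈ 1.508 × 6371 ≈ 9605 km, so the target fraction is f = 3000/9605 ≈ 0.312.
Interpolate at f ≈ 0.312 with slerp weights a = sin((1−f)δ)/sin δ ≈ 0.862, b = sin(fδ)/sin δ ≈ 0.455.
p = a·p₁ + b·p₂ ≈ (0.035, -0.680, 0.733); φ = arcsin(p_z) ≈ 47.10°, λ = atan2(p_y, p_x) ≈ -87.07°.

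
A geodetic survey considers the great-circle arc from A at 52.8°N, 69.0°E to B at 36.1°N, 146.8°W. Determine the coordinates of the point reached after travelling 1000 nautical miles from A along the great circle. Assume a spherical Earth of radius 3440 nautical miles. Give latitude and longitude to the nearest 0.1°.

From cos δ = sin φ₁ sin φ₂ + cos φ₁ cos φ₂ cos Δλ, the central angle is δ ≈ 1.498 rad (85.8°). The total great-circle distance is δ·R ≈ 1.498 × 3440 ≈ 5152 nmi, so the target fraction is f = 1000/5152 ≈ 0.194.
Interpolate at f ≈ 0.194 with slerp weights a = sin((1−f)δ)/sin δ ≈ 0.937, b = sin(fδ)/sin δ ≈ 0.287.
p = a·p₁ + b·p₂ ≈ (0.009, 0.402, 0.916); φ = arcsin(p_z) ≈ 66.31°, λ = atan2(p_y, p_x) ≈ 88.76°.

≈ 66.3°N, 88.8°E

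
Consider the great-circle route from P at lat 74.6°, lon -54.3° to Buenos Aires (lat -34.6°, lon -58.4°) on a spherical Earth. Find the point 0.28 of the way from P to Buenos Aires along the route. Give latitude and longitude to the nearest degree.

≈ lat 44°, lon -57°

Write both endpoints as unit vectors p₁, p₂ with components (cos φ cos λ, cos φ sin λ, sin φ).
The central angle between the endpoints is δ = arccos(p₁·p₂) ≈ 1.906 rad (109.2°).
Interpolate at f = 0.28 with slerp weights a = sin((1−f)δ)/sin δ ≈ 1.038, b = sin(fδ)/sin δ ≈ 0.539.
p = a·p₁ + b·p₂ ≈ (0.393, -0.602, 0.695); φ = arcsin(p_z) ≈ 44.04°, λ = atan2(p_y, p_x) ≈ -56.83°.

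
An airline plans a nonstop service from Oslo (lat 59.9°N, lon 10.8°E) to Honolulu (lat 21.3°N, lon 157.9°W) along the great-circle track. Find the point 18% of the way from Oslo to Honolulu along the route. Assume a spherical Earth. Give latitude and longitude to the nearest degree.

Convert each endpoint to a unit vector on the sphere (x = cos φ cos λ, y = cos φ sin λ, z = sin φ).
The central angle between the endpoints is δ = arccos(p₁·p₂) ≈ 1.715 rad (98.3°).
Interpolate at f = 0.18 with slerp weights a = sin((1−f)δ)/sin δ ≈ 0.997, b = sin(fδ)/sin δ ≈ 0.307.
p = a·p₁ + b·p₂ ≈ (0.226, -0.014, 0.974); φ = arcsin(p_z) ≈ 76.91°, λ = atan2(p_y, p_x) ≈ -3.53°.

≈ lat 77°N, lon 4°W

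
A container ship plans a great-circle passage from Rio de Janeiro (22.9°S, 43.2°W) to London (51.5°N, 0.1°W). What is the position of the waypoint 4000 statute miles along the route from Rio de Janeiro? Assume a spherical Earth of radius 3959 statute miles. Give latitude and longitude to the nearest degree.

≈ 30°N, 18°W

Convert each endpoint to a unit vector on the sphere (x = cos φ cos λ, y = cos φ sin λ, z = sin φ).
The central angle between the endpoints is δ = arccos(p₁·p₂) ≈ 1.456 rad (83.4°). The total great-circle distance is δ·R ≈ 1.456 × 3959 ≈ 5766 mi, so the target fraction is f = 4000/5766 ≈ 0.694.
Interpolate at f ≈ 0.694 with slerp weights a = sin((1−f)δ)/sin δ ≈ 0.434, b = sin(fδ)/sin δ ≈ 0.853.
p = a·p₁ + b·p₂ ≈ (0.822, -0.275, 0.498); φ = arcsin(p_z) ≈ 29.89°, λ = atan2(p_y, p_x) ≈ -18.47°.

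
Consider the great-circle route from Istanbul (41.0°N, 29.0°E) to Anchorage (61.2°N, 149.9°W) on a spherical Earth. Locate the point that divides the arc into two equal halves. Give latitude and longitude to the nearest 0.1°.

≈ 79.9°N, 27.1°E

Convert each endpoint to a unit vector on the sphere (x = cos φ cos λ, y = cos φ sin λ, z = sin φ).
The central angle between the endpoints is δ = arccos(p₁·p₂) ≈ 1.358 rad (77.8°).
Interpolate at f = 1/2 with slerp weights a = sin((1−f)δ)/sin δ ≈ 0.642, b = sin(fδ)/sin δ ≈ 0.642.
p = a·p₁ + b·p₂ ≈ (0.156, 0.080, 0.984); φ = arcsin(p_z) ≈ 79.89°, λ = atan2(p_y, p_x) ≈ 27.06°.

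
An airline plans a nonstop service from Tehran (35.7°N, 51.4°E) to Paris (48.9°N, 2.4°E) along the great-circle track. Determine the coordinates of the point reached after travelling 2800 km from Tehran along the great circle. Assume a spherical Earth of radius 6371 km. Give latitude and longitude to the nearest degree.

The haversine formula gives a central angle δ ≈ 0.660 rad (37.8°) between the endpoints. The total great-circle distance is δ·R ≈ 0.660 × 6371 ≈ 4205 km, so the target fraction is f = 2800/4205 ≈ 0.666.
Interpolate at f ≈ 0.666 with slerp weights a = sin((1−f)δ)/sin δ ≈ 0.357, b = sin(fδ)/sin δ ≈ 0.694.
p = a·p₁ + b·p₂ ≈ (0.637, 0.246, 0.731); φ = arcsin(p_z) ≈ 46.98°, λ = atan2(p_y, p_x) ≈ 21.09°.

≈ 47°N, 21°E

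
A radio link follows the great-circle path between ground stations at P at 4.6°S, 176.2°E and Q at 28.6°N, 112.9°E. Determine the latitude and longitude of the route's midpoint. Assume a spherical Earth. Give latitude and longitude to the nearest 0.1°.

≈ 14.0°N, 146.8°E

The haversine formula gives a central angle δ ≈ 1.208 rad (69.2°) between the endpoints.
Interpolate at f = 1/2 with slerp weights a = sin((1−f)δ)/sin δ ≈ 0.607, b = sin(fδ)/sin δ ≈ 0.607.
p = a·p₁ + b·p₂ ≈ (-0.812, 0.531, 0.242); φ = arcsin(p_z) ≈ 14.01°, λ = atan2(p_y, p_x) ≈ 146.79°.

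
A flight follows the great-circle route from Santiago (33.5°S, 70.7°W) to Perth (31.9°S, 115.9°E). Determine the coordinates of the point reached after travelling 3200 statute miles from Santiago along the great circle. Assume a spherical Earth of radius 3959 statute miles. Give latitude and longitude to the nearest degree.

≈ (79°S, 94°W)

Write both endpoints as unit vectors p₁, p₂ with components (cos φ cos λ, cos φ sin λ, sin φ).
The central angle between the endpoints is δ = arccos(p₁·p₂) ≈ 1.995 rad (114.3°). The total great-circle distance is δ·R ≈ 1.995 × 3959 ≈ 7898 mi, so the target fraction is f = 3200/7898 ≈ 0.405.
Interpolate at f ≈ 0.405 with slerp weights a = sin((1−f)δ)/sin δ ≈ 1.017, b = sin(fδ)/sin δ ≈ 0.793.
p = a·p₁ + b·p₂ ≈ (-0.014, -0.195, -0.981); φ = arcsin(p_z) ≈ -78.74°, λ = atan2(p_y, p_x) ≈ -94.07°.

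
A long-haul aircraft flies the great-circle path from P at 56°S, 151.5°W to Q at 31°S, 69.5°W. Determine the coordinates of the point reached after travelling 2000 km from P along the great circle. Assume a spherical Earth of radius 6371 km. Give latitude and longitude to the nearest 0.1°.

≈ 55.7°S, 119.2°W

Write both endpoints as unit vectors p₁, p₂ with components (cos φ cos λ, cos φ sin λ, sin φ).
The central angle between the endpoints is δ = arccos(p₁·p₂) ≈ 1.054 rad (60.4°). The total great-circle distance is δ·R ≈ 1.054 × 6371 ≈ 6718 km, so the target fraction is f = 2000/6718 ≈ 0.298.
Interpolate at f ≈ 0.298 with slerp weights a = sin((1−f)δ)/sin δ ≈ 0.776, b = sin(fδ)/sin δ ≈ 0.355.
p = a·p₁ + b·p₂ ≈ (-0.275, -0.492, -0.826); φ = arcsin(p_z) ≈ -55.70°, λ = atan2(p_y, p_x) ≈ -119.17°.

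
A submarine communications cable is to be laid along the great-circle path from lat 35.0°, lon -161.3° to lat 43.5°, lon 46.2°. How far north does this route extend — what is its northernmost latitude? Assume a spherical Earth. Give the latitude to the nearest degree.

≈ 74°

The great circle lies in the plane with unit normal n̂ = (p₁ × p₂)/|p₁ × p₂|.
Here n̂_z ≈ -0.277; the vertex latitude is φ_max = arccos|n̂_z| ≈ 73.9°.
Check via Clairaut: cos φ_max = |cos φ₁| · sin C = cos(35.0°)·sin(19.7°) ≈ 0.277, again giving ≈ 73.9°.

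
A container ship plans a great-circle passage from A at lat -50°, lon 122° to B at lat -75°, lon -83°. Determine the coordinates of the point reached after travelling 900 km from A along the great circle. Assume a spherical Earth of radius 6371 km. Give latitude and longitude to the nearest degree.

≈ lat -58°, lon 124°

The haversine formula gives a central angle δ ≈ 0.941 rad (53.9°) between the endpoints. The total great-circle distance is δ·R ≈ 0.941 × 6371 ≈ 5994 km, so the target fraction is f = 900/5994 ≈ 0.150.
Interpolate at f ≈ 0.150 with slerp weights a = sin((1−f)δ)/sin δ ≈ 0.887, b = sin(fδ)/sin δ ≈ 0.174.
p = a·p₁ + b·p₂ ≈ (-0.297, 0.439, -0.848); φ = arcsin(p_z) ≈ -58.00°, λ = atan2(p_y, p_x) ≈ 124.06°.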